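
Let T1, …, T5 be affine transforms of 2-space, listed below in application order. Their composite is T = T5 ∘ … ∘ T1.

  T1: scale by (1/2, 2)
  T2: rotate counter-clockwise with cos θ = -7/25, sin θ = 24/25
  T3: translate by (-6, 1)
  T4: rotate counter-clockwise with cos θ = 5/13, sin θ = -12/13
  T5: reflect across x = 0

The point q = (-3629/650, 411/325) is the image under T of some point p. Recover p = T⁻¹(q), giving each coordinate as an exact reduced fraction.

T1 = [1/2 0 0; 0 2 0; 0 0 1]
T2·T1 = [-7/50 -48/25 0; 12/25 -14/25 0; 0 0 1]
T3·…·T1 = [-7/50 -48/25 -6; 12/25 -14/25 1; 0 0 1]
T4·…·T1 = [253/650 -408/325 -18/13; 102/325 506/325 77/13; 0 0 1]
T5·…·T1 = [-253/650 408/325 18/13; 102/325 506/325 77/13; 0 0 1]
det M = -1; M⁻¹ = [-506/325 408/325 -132/25; 102/325 253/650 -137/50; 0 0 1]
M⁻¹ · (-3629/650, 411/325)ᵀ = (5, -4)ᵀ

p = (5, -4)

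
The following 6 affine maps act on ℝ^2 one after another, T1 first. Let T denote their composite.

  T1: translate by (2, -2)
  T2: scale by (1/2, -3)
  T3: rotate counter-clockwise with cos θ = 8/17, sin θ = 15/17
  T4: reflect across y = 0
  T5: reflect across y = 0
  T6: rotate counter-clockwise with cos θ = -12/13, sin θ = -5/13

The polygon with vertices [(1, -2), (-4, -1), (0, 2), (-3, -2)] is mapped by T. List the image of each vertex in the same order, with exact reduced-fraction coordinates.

image vertices: (5217/442, -582/221), (2001/221, 31/221), (-21/221, -220/221), (5301/442, -142/221)

T1 translate by (2, -2): (1, -2) → (3, -4); (-4, -1) → (-2, -3); (0, 2) → (2, 0); (-3, -2) → (-1, -4)
T2 scale by (1/2, -3): (3, -4) → (3/2, 12); (-2, -3) → (-1, 9); (2, 0) → (1, 0); (-1, -4) → (-1/2, 12)
T3 rotate counter-clockwise with cos θ = 8/17, sin θ = 15/17: (3/2, 12) → (-168/17, 237/34); (-1, 9) → (-143/17, 57/17); (1, 0) → (8/17, 15/17); (-1/2, 12) → (-184/17, 177/34)
T4 reflect across y = 0: (-168/17, 237/34) → (-168/17, -237/34); (-143/17, 57/17) → (-143/17, -57/17); (8/17, 15/17) → (8/17, -15/17); (-184/17, 177/34) → (-184/17, -177/34)
T5 reflect across y = 0: (-168/17, -237/34) → (-168/17, 237/34); (-143/17, -57/17) → (-143/17, 57/17); (8/17, -15/17) → (8/17, 15/17); (-184/17, -177/34) → (-184/17, 177/34)
T6 rotate counter-clockwise with cos θ = -12/13, sin θ = -5/13: (-168/17, 237/34) → (5217/442, -582/221); (-143/17, 57/17) → (2001/221, 31/221); (8/17, 15/17) → (-21/221, -220/221); (-184/17, 177/34) → (5301/442, -142/221)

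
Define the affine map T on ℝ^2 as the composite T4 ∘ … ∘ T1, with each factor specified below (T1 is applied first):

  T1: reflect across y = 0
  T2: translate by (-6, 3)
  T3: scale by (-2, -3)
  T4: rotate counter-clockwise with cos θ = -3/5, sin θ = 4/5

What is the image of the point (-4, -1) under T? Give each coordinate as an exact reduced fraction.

T(p) = (-12/5, 116/5)

T1 reflect across y = 0: (-4, -1) → (-4, 1)
T2 translate by (-6, 3): (-4, 1) → (-10, 4)
T3 scale by (-2, -3): (-10, 4) → (20, -12)
T4 rotate counter-clockwise with cos θ = -3/5, sin θ = 4/5: (20, -12) → (-12/5, 116/5)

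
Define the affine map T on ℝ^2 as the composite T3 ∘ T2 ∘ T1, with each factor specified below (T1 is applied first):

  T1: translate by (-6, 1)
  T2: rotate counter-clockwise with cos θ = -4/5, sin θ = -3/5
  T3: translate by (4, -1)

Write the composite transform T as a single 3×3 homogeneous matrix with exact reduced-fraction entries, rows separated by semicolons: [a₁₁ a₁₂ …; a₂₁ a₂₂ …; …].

T = [-4/5 3/5 47/5; -3/5 -4/5 9/5; 0 0 1]

T1 = [1 0 -6; 0 1 1; 0 0 1]
T2·T1 = [-4/5 3/5 27/5; -3/5 -4/5 14/5; 0 0 1]
T3·…·T1 = [-4/5 3/5 47/5; -3/5 -4/5 9/5; 0 0 1]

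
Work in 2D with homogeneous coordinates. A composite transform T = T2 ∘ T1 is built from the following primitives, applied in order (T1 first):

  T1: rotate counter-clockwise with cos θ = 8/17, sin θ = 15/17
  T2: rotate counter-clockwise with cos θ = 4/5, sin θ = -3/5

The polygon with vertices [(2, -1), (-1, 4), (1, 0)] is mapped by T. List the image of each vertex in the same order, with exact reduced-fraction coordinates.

image vertices: (38/17, -1/17), (-13/5, 16/5), (77/85, 36/85)

T1 rotate counter-clockwise with cos θ = 8/17, sin θ = 15/17: (2, -1) → (31/17, 22/17); (-1, 4) → (-4, 1); (1, 0) → (8/17, 15/17)
T2 rotate counter-clockwise with cos θ = 4/5, sin θ = -3/5: (31/17, 22/17) → (38/17, -1/17); (-4, 1) → (-13/5, 16/5); (8/17, 15/17) → (77/85, 36/85)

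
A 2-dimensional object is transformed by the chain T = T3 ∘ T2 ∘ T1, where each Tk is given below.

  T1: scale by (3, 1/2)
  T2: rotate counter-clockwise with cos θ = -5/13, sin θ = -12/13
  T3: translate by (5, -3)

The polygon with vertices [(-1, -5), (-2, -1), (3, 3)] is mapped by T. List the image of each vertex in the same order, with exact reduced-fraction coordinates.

T1 scale by (3, 1/2): (-1, -5) → (-3, -5/2); (-2, -1) → (-6, -1/2); (3, 3) → (9, 3/2)
T2 rotate counter-clockwise with cos θ = -5/13, sin θ = -12/13: (-3, -5/2) → (-15/13, 97/26); (-6, -1/2) → (24/13, 149/26); (9, 3/2) → (-27/13, -231/26)
T3 translate by (5, -3): (-15/13, 97/26) → (50/13, 19/26); (24/13, 149/26) → (89/13, 71/26); (-27/13, -231/26) → (38/13, -309/26)

image vertices: (50/13, 19/26), (89/13, 71/26), (38/13, -309/26)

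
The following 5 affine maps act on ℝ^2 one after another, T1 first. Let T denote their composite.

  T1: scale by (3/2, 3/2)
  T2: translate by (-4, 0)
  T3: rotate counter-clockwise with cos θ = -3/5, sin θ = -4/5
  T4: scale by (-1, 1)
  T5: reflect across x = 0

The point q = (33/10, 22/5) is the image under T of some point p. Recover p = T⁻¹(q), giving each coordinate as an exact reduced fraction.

p = (-1, 0)

T1 = [3/2 0 0; 0 3/2 0; 0 0 1]
T2·T1 = [3/2 0 -4; 0 3/2 0; 0 0 1]
T3·…·T1 = [-9/10 6/5 12/5; -6/5 -9/10 16/5; 0 0 1]
T4·…·T1 = [9/10 -6/5 -12/5; -6/5 -9/10 16/5; 0 0 1]
T5·…·T1 = [-9/10 6/5 12/5; -6/5 -9/10 16/5; 0 0 1]
det M = 9/4; M⁻¹ = [-2/5 -8/15 8/3; 8/15 -2/5 0; 0 0 1]
M⁻¹ · (33/10, 22/5)ᵀ = (-1, 0)ᵀ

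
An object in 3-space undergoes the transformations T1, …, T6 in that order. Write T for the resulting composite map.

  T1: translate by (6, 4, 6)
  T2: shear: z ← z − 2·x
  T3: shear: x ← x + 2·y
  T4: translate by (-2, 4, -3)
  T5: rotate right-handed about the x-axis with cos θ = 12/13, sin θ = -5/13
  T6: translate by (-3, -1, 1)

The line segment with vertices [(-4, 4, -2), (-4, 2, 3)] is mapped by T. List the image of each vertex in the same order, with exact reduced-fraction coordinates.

image vertices: (13, 116/13, -83/13), (9, 9, -1)

T1 translate by (6, 4, 6): (-4, 4, -2) → (2, 8, 4); (-4, 2, 3) → (2, 6, 9)
T2 shear: z ← z − 2·x: (2, 8, 4) → (2, 8, 0); (2, 6, 9) → (2, 6, 5)
T3 shear: x ← x + 2·y: (2, 8, 0) → (18, 8, 0); (2, 6, 5) → (14, 6, 5)
T4 translate by (-2, 4, -3): (18, 8, 0) → (16, 12, -3); (14, 6, 5) → (12, 10, 2)
T5 rotate right-handed about the x-axis with cos θ = 12/13, sin θ = -5/13: (16, 12, -3) → (16, 129/13, -96/13); (12, 10, 2) → (12, 10, -2)
T6 translate by (-3, -1, 1): (16, 129/13, -96/13) → (13, 116/13, -83/13); (12, 10, -2) → (9, 9, -1)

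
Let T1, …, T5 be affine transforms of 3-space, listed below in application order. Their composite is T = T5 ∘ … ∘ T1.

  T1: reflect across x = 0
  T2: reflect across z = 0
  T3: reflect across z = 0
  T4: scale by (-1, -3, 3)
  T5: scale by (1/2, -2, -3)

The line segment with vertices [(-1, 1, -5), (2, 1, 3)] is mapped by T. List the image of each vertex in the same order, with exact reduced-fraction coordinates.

T1 reflect across x = 0: (-1, 1, -5) → (1, 1, -5); (2, 1, 3) → (-2, 1, 3)
T2 reflect across z = 0: (1, 1, -5) → (1, 1, 5); (-2, 1, 3) → (-2, 1, -3)
T3 reflect across z = 0: (1, 1, 5) → (1, 1, -5); (-2, 1, -3) → (-2, 1, 3)
T4 scale by (-1, -3, 3): (1, 1, -5) → (-1, -3, -15); (-2, 1, 3) → (2, -3, 9)
T5 scale by (1/2, -2, -3): (-1, -3, -15) → (-1/2, 6, 45); (2, -3, 9) → (1, 6, -27)

image vertices: (-1/2, 6, 45), (1, 6, -27)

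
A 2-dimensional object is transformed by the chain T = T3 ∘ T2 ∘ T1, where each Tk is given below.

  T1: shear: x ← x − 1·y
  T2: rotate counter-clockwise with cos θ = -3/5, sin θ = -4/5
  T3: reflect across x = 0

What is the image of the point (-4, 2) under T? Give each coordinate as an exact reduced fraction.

T(p) = (-26/5, 18/5)

T1 shear: x ← x − 1·y: (-4, 2) → (-6, 2)
T2 rotate counter-clockwise with cos θ = -3/5, sin θ = -4/5: (-6, 2) → (26/5, 18/5)
T3 reflect across x = 0: (26/5, 18/5) → (-26/5, 18/5)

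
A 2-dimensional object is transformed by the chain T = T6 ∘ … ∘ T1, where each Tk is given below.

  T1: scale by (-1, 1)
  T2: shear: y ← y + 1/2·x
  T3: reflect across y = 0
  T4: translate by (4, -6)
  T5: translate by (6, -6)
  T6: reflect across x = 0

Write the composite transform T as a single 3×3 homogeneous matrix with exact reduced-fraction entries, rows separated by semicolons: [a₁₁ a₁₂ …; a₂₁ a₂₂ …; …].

T1 = [-1 0 0; 0 1 0; 0 0 1]
T2·T1 = [-1 0 0; -1/2 1 0; 0 0 1]
T3·…·T1 = [-1 0 0; 1/2 -1 0; 0 0 1]
T4·…·T1 = [-1 0 4; 1/2 -1 -6; 0 0 1]
T5·…·T1 = [-1 0 10; 1/2 -1 -12; 0 0 1]
T6·…·T1 = [1 0 -10; 1/2 -1 -12; 0 0 1]

T = [1 0 -10; 1/2 -1 -12; 0 0 1]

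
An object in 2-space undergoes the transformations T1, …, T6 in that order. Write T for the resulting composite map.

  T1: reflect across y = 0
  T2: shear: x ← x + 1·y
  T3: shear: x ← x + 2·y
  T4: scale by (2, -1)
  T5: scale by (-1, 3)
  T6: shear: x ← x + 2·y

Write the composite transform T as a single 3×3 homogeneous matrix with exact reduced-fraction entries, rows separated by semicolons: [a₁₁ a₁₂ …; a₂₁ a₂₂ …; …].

T1 = [1 0 0; 0 -1 0; 0 0 1]
T2·T1 = [1 -1 0; 0 -1 0; 0 0 1]
T3·…·T1 = [1 -3 0; 0 -1 0; 0 0 1]
T4·…·T1 = [2 -6 0; 0 1 0; 0 0 1]
T5·…·T1 = [-2 6 0; 0 3 0; 0 0 1]
T6·…·T1 = [-2 12 0; 0 3 0; 0 0 1]

T = [-2 12 0; 0 3 0; 0 0 1]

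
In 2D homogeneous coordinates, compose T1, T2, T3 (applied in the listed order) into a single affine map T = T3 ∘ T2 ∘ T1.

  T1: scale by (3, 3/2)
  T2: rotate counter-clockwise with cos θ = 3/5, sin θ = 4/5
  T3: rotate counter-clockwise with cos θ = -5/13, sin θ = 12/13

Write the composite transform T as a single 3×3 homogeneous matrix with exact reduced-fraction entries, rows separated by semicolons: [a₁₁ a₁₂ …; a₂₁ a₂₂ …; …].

T = [-189/65 -24/65 0; 48/65 -189/130 0; 0 0 1]

T1 = [3 0 0; 0 3/2 0; 0 0 1]
T2·T1 = [9/5 -6/5 0; 12/5 9/10 0; 0 0 1]
T3·…·T1 = [-189/65 -24/65 0; 48/65 -189/130 0; 0 0 1]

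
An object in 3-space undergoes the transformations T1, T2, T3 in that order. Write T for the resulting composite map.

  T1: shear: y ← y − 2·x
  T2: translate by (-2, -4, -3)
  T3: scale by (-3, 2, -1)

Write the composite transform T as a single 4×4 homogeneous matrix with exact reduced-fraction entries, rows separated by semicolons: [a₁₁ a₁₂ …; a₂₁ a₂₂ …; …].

T1 = [1 0 0 0; -2 1 0 0; 0 0 1 0; 0 0 0 1]
T2·T1 = [1 0 0 -2; -2 1 0 -4; 0 0 1 -3; 0 0 0 1]
T3·…·T1 = [-3 0 0 6; -4 2 0 -8; 0 0 -1 3; 0 0 0 1]

T = [-3 0 0 6; -4 2 0 -8; 0 0 -1 3; 0 0 0 1]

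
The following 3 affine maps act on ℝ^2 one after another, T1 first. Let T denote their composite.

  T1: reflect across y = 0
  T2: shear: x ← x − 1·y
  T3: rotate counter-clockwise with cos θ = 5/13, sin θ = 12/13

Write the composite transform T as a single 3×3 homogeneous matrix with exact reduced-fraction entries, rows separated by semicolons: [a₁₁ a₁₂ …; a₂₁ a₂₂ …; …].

T1 = [1 0 0; 0 -1 0; 0 0 1]
T2·T1 = [1 1 0; 0 -1 0; 0 0 1]
T3·…·T1 = [5/13 17/13 0; 12/13 7/13 0; 0 0 1]

T = [5/13 17/13 0; 12/13 7/13 0; 0 0 1]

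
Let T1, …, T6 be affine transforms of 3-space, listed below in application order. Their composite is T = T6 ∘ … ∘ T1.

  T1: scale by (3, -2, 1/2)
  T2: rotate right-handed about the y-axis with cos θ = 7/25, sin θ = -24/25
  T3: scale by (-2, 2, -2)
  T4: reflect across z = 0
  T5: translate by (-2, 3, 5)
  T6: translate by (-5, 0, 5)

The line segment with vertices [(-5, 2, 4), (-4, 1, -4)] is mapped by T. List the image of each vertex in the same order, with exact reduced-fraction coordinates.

image vertices: (131/25, -5, -442/25), (-103/25, -1, -354/25)

T1 scale by (3, -2, 1/2): (-5, 2, 4) → (-15, -4, 2); (-4, 1, -4) → (-12, -2, -2)
T2 rotate right-handed about the y-axis with cos θ = 7/25, sin θ = -24/25: (-15, -4, 2) → (-153/25, -4, -346/25); (-12, -2, -2) → (-36/25, -2, -302/25)
T3 scale by (-2, 2, -2): (-153/25, -4, -346/25) → (306/25, -8, 692/25); (-36/25, -2, -302/25) → (72/25, -4, 604/25)
T4 reflect across z = 0: (306/25, -8, 692/25) → (306/25, -8, -692/25); (72/25, -4, 604/25) → (72/25, -4, -604/25)
T5 translate by (-2, 3, 5): (306/25, -8, -692/25) → (256/25, -5, -567/25); (72/25, -4, -604/25) → (22/25, -1, -479/25)
T6 translate by (-5, 0, 5): (256/25, -5, -567/25) → (131/25, -5, -442/25); (22/25, -1, -479/25) → (-103/25, -1, -354/25)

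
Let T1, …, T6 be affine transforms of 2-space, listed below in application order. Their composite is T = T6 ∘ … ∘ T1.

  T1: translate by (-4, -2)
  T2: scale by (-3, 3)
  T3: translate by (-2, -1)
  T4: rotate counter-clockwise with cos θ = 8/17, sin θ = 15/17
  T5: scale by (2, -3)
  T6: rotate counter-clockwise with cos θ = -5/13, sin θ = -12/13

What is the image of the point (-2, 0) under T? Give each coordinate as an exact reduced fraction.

T(p) = (-8954/221, -2832/221)

T1 translate by (-4, -2): (-2, 0) → (-6, -2)
T2 scale by (-3, 3): (-6, -2) → (18, -6)
T3 translate by (-2, -1): (18, -6) → (16, -7)
T4 rotate counter-clockwise with cos θ = 8/17, sin θ = 15/17: (16, -7) → (233/17, 184/17)
T5 scale by (2, -3): (233/17, 184/17) → (466/17, -552/17)
T6 rotate counter-clockwise with cos θ = -5/13, sin θ = -12/13: (466/17, -552/17) → (-8954/221, -2832/221)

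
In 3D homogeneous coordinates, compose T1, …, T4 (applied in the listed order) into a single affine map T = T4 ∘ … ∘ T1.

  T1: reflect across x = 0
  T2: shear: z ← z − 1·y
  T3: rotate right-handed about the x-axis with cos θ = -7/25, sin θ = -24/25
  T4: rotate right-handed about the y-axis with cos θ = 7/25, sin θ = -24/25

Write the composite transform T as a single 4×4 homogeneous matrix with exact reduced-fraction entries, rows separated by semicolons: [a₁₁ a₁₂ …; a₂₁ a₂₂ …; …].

T = [-7/25 408/625 168/625 0; 0 -31/25 24/25 0; -24/25 -119/625 -49/625 0; 0 0 0 1]

T1 = [-1 0 0 0; 0 1 0 0; 0 0 1 0; 0 0 0 1]
T2·T1 = [-1 0 0 0; 0 1 0 0; 0 -1 1 0; 0 0 0 1]
T3·…·T1 = [-1 0 0 0; 0 -31/25 24/25 0; 0 -17/25 -7/25 0; 0 0 0 1]
T4·…·T1 = [-7/25 408/625 168/625 0; 0 -31/25 24/25 0; -24/25 -119/625 -49/625 0; 0 0 0 1]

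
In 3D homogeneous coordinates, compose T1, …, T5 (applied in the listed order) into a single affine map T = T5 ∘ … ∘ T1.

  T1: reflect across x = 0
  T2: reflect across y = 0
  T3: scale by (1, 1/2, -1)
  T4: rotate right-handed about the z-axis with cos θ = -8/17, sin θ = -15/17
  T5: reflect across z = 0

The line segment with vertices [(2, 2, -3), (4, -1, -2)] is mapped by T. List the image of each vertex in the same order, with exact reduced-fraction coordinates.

image vertices: (1/17, 38/17, -3), (79/34, 56/17, -2)

T1 reflect across x = 0: (2, 2, -3) → (-2, 2, -3); (4, -1, -2) → (-4, -1, -2)
T2 reflect across y = 0: (-2, 2, -3) → (-2, -2, -3); (-4, -1, -2) → (-4, 1, -2)
T3 scale by (1, 1/2, -1): (-2, -2, -3) → (-2, -1, 3); (-4, 1, -2) → (-4, 1/2, 2)
T4 rotate right-handed about the z-axis with cos θ = -8/17, sin θ = -15/17: (-2, -1, 3) → (1/17, 38/17, 3); (-4, 1/2, 2) → (79/34, 56/17, 2)
T5 reflect across z = 0: (1/17, 38/17, 3) → (1/17, 38/17, -3); (79/34, 56/17, 2) → (79/34, 56/17, -2)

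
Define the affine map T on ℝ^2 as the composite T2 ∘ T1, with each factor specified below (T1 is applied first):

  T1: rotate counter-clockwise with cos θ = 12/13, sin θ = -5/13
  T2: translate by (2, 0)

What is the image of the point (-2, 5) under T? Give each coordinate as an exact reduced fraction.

T(p) = (27/13, 70/13)

T1 rotate counter-clockwise with cos θ = 12/13, sin θ = -5/13: (-2, 5) → (1/13, 70/13)
T2 translate by (2, 0): (1/13, 70/13) → (27/13, 70/13)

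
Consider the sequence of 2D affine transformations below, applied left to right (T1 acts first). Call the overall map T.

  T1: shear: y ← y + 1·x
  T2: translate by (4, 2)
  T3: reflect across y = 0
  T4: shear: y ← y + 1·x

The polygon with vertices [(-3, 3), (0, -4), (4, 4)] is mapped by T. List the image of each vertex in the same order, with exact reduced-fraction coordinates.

image vertices: (1, -1), (4, 6), (8, -2)

T1 shear: y ← y + 1·x: (-3, 3) → (-3, 0); (0, -4) → (0, -4); (4, 4) → (4, 8)
T2 translate by (4, 2): (-3, 0) → (1, 2); (0, -4) → (4, -2); (4, 8) → (8, 10)
T3 reflect across y = 0: (1, 2) → (1, -2); (4, -2) → (4, 2); (8, 10) → (8, -10)
T4 shear: y ← y + 1·x: (1, -2) → (1, -1); (4, 2) → (4, 6); (8, -10) → (8, -2)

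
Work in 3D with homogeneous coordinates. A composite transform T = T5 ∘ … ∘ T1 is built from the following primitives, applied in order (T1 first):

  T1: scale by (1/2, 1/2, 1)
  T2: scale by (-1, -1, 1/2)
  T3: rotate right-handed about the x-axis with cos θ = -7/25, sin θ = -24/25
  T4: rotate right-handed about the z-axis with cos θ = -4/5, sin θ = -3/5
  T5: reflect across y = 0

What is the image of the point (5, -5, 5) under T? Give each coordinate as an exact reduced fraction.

T(p) = (151/50, -7/50, -31/10)

T1 scale by (1/2, 1/2, 1): (5, -5, 5) → (5/2, -5/2, 5)
T2 scale by (-1, -1, 1/2): (5/2, -5/2, 5) → (-5/2, 5/2, 5/2)
T3 rotate right-handed about the x-axis with cos θ = -7/25, sin θ = -24/25: (-5/2, 5/2, 5/2) → (-5/2, 17/10, -31/10)
T4 rotate right-handed about the z-axis with cos θ = -4/5, sin θ = -3/5: (-5/2, 17/10, -31/10) → (151/50, 7/50, -31/10)
T5 reflect across y = 0: (151/50, 7/50, -31/10) → (151/50, -7/50, -31/10)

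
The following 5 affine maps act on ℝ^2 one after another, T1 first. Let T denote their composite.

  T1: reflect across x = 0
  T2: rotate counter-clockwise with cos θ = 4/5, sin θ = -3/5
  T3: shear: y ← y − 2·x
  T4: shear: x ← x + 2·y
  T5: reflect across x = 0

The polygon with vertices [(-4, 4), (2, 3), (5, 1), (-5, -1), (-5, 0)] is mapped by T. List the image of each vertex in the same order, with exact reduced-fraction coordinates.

image vertices: (76/5, -52/5), (-33/5, 16/5), (-89/5, 53/5), (89/5, -53/5), (18, -11)

T1 reflect across x = 0: (-4, 4) → (4, 4); (2, 3) → (-2, 3); (5, 1) → (-5, 1); (-5, -1) → (5, -1); (-5, 0) → (5, 0)
T2 rotate counter-clockwise with cos θ = 4/5, sin θ = -3/5: (4, 4) → (28/5, 4/5); (-2, 3) → (1/5, 18/5); (-5, 1) → (-17/5, 19/5); (5, -1) → (17/5, -19/5); (5, 0) → (4, -3)
T3 shear: y ← y − 2·x: (28/5, 4/5) → (28/5, -52/5); (1/5, 18/5) → (1/5, 16/5); (-17/5, 19/5) → (-17/5, 53/5); (17/5, -19/5) → (17/5, -53/5); (4, -3) → (4, -11)
T4 shear: x ← x + 2·y: (28/5, -52/5) → (-76/5, -52/5); (1/5, 16/5) → (33/5, 16/5); (-17/5, 53/5) → (89/5, 53/5); (17/5, -53/5) → (-89/5, -53/5); (4, -11) → (-18, -11)
T5 reflect across x = 0: (-76/5, -52/5) → (76/5, -52/5); (33/5, 16/5) → (-33/5, 16/5); (89/5, 53/5) → (-89/5, 53/5); (-89/5, -53/5) → (89/5, -53/5); (-18, -11) → (18, -11)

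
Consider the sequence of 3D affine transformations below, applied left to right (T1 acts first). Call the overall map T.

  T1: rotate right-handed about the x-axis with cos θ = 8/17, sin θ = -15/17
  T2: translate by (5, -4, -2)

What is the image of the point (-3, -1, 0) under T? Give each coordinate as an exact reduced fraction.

T1 rotate right-handed about the x-axis with cos θ = 8/17, sin θ = -15/17: (-3, -1, 0) → (-3, -8/17, 15/17)
T2 translate by (5, -4, -2): (-3, -8/17, 15/17) → (2, -76/17, -19/17)

T(p) = (2, -76/17, -19/17)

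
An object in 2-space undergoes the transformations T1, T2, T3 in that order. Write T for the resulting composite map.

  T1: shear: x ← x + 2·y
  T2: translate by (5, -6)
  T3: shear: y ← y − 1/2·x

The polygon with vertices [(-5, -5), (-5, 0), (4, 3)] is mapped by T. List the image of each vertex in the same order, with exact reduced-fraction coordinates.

T1 shear: x ← x + 2·y: (-5, -5) → (-15, -5); (-5, 0) → (-5, 0); (4, 3) → (10, 3)
T2 translate by (5, -6): (-15, -5) → (-10, -11); (-5, 0) → (0, -6); (10, 3) → (15, -3)
T3 shear: y ← y − 1/2·x: (-10, -11) → (-10, -6); (0, -6) → (0, -6); (15, -3) → (15, -21/2)

image vertices: (-10, -6), (0, -6), (15, -21/2)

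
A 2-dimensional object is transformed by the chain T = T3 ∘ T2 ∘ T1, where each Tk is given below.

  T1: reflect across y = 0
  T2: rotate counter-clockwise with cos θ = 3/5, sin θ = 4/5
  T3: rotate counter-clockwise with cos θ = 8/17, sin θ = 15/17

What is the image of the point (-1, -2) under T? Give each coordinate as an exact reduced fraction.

T1 reflect across y = 0: (-1, -2) → (-1, 2)
T2 rotate counter-clockwise with cos θ = 3/5, sin θ = 4/5: (-1, 2) → (-11/5, 2/5)
T3 rotate counter-clockwise with cos θ = 8/17, sin θ = 15/17: (-11/5, 2/5) → (-118/85, -149/85)

T(p) = (-118/85, -149/85)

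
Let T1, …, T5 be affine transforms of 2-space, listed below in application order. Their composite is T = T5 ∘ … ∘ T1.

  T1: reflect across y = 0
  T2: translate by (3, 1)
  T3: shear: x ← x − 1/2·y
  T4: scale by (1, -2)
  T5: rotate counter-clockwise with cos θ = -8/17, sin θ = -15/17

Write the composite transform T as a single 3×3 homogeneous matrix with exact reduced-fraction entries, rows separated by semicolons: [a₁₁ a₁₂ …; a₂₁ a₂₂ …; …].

T = [-8/17 26/17 -50/17; -15/17 -47/34 -43/34; 0 0 1]

T1 = [1 0 0; 0 -1 0; 0 0 1]
T2·T1 = [1 0 3; 0 -1 1; 0 0 1]
T3·…·T1 = [1 1/2 5/2; 0 -1 1; 0 0 1]
T4·…·T1 = [1 1/2 5/2; 0 2 -2; 0 0 1]
T5·…·T1 = [-8/17 26/17 -50/17; -15/17 -47/34 -43/34; 0 0 1]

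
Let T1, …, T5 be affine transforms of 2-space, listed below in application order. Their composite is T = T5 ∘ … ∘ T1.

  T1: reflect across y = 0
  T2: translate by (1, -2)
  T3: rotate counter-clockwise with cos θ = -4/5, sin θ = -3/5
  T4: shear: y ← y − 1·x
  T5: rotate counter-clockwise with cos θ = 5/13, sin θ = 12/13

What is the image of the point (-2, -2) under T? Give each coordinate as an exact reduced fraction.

T(p) = (32/65, 43/65)

T1 reflect across y = 0: (-2, -2) → (-2, 2)
T2 translate by (1, -2): (-2, 2) → (-1, 0)
T3 rotate counter-clockwise with cos θ = -4/5, sin θ = -3/5: (-1, 0) → (4/5, 3/5)
T4 shear: y ← y − 1·x: (4/5, 3/5) → (4/5, -1/5)
T5 rotate counter-clockwise with cos θ = 5/13, sin θ = 12/13: (4/5, -1/5) → (32/65, 43/65)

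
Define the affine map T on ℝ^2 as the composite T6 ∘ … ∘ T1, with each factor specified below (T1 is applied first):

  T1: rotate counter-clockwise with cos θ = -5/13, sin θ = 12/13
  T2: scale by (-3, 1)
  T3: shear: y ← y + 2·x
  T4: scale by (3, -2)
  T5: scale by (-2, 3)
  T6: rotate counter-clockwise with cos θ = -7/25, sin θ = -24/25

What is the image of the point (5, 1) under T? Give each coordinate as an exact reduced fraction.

T(p) = (-35226/325, 27618/325)

T1 rotate counter-clockwise with cos θ = -5/13, sin θ = 12/13: (5, 1) → (-37/13, 55/13)
T2 scale by (-3, 1): (-37/13, 55/13) → (111/13, 55/13)
T3 shear: y ← y + 2·x: (111/13, 55/13) → (111/13, 277/13)
T4 scale by (3, -2): (111/13, 277/13) → (333/13, -554/13)
T5 scale by (-2, 3): (333/13, -554/13) → (-666/13, -1662/13)
T6 rotate counter-clockwise with cos θ = -7/25, sin θ = -24/25: (-666/13, -1662/13) → (-35226/325, 27618/325)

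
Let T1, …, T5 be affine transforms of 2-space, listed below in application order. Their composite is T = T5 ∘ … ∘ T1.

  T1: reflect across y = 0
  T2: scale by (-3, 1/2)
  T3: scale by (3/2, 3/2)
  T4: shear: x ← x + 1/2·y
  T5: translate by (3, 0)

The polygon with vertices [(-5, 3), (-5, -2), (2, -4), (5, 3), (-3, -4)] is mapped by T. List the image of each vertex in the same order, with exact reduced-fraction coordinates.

image vertices: (195/8, -9/4), (105/4, 3/2), (-9/2, 3), (-165/8, -9/4), (18, 3)

T1 reflect across y = 0: (-5, 3) → (-5, -3); (-5, -2) → (-5, 2); (2, -4) → (2, 4); (5, 3) → (5, -3); (-3, -4) → (-3, 4)
T2 scale by (-3, 1/2): (-5, -3) → (15, -3/2); (-5, 2) → (15, 1); (2, 4) → (-6, 2); (5, -3) → (-15, -3/2); (-3, 4) → (9, 2)
T3 scale by (3/2, 3/2): (15, -3/2) → (45/2, -9/4); (15, 1) → (45/2, 3/2); (-6, 2) → (-9, 3); (-15, -3/2) → (-45/2, -9/4); (9, 2) → (27/2, 3)
T4 shear: x ← x + 1/2·y: (45/2, -9/4) → (171/8, -9/4); (45/2, 3/2) → (93/4, 3/2); (-9, 3) → (-15/2, 3); (-45/2, -9/4) → (-189/8, -9/4); (27/2, 3) → (15, 3)
T5 translate by (3, 0): (171/8, -9/4) → (195/8, -9/4); (93/4, 3/2) → (105/4, 3/2); (-15/2, 3) → (-9/2, 3); (-189/8, -9/4) → (-165/8, -9/4); (15, 3) → (18, 3)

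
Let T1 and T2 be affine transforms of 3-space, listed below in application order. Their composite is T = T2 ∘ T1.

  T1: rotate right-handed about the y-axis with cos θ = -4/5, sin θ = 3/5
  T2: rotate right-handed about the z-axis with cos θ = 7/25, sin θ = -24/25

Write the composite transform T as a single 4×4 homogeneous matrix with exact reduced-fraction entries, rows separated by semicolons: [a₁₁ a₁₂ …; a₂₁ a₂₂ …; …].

T1 = [-4/5 0 3/5 0; 0 1 0 0; -3/5 0 -4/5 0; 0 0 0 1]
T2·T1 = [-28/125 24/25 21/125 0; 96/125 7/25 -72/125 0; -3/5 0 -4/5 0; 0 0 0 1]

T = [-28/125 24/25 21/125 0; 96/125 7/25 -72/125 0; -3/5 0 -4/5 0; 0 0 0 1]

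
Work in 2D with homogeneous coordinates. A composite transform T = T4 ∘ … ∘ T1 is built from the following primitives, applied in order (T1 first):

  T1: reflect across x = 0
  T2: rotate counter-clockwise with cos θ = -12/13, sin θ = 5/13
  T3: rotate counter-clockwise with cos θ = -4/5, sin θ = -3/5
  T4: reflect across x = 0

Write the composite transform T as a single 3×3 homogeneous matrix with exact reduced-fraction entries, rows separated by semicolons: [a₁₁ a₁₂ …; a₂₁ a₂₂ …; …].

T = [63/65 16/65 0; -16/65 63/65 0; 0 0 1]

T1 = [-1 0 0; 0 1 0; 0 0 1]
T2·T1 = [12/13 -5/13 0; -5/13 -12/13 0; 0 0 1]
T3·…·T1 = [-63/65 -16/65 0; -16/65 63/65 0; 0 0 1]
T4·…·T1 = [63/65 16/65 0; -16/65 63/65 0; 0 0 1]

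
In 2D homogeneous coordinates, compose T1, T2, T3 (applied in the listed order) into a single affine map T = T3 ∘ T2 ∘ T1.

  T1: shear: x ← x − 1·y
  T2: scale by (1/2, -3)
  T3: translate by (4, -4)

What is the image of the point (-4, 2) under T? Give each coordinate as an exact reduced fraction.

T1 shear: x ← x − 1·y: (-4, 2) → (-6, 2)
T2 scale by (1/2, -3): (-6, 2) → (-3, -6)
T3 translate by (4, -4): (-3, -6) → (1, -10)

T(p) = (1, -10)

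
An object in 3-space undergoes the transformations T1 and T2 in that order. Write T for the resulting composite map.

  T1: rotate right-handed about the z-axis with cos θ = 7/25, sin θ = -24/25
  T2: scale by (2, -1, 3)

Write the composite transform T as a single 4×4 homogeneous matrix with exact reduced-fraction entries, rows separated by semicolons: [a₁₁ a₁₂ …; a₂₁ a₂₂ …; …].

T = [14/25 48/25 0 0; 24/25 -7/25 0 0; 0 0 3 0; 0 0 0 1]

T1 = [7/25 24/25 0 0; -24/25 7/25 0 0; 0 0 1 0; 0 0 0 1]
T2·T1 = [14/25 48/25 0 0; 24/25 -7/25 0 0; 0 0 3 0; 0 0 0 1]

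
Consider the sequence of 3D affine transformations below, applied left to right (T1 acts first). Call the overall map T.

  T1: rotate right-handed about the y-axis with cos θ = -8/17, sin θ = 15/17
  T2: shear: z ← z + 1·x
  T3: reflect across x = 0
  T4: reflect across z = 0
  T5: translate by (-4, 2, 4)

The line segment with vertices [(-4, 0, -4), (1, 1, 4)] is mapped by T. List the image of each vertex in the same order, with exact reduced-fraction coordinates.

T1 rotate right-handed about the y-axis with cos θ = -8/17, sin θ = 15/17: (-4, 0, -4) → (-28/17, 0, 92/17); (1, 1, 4) → (52/17, 1, -47/17)
T2 shear: z ← z + 1·x: (-28/17, 0, 92/17) → (-28/17, 0, 64/17); (52/17, 1, -47/17) → (52/17, 1, 5/17)
T3 reflect across x = 0: (-28/17, 0, 64/17) → (28/17, 0, 64/17); (52/17, 1, 5/17) → (-52/17, 1, 5/17)
T4 reflect across z = 0: (28/17, 0, 64/17) → (28/17, 0, -64/17); (-52/17, 1, 5/17) → (-52/17, 1, -5/17)
T5 translate by (-4, 2, 4): (28/17, 0, -64/17) → (-40/17, 2, 4/17); (-52/17, 1, -5/17) → (-120/17, 3, 63/17)

image vertices: (-40/17, 2, 4/17), (-120/17, 3, 63/17)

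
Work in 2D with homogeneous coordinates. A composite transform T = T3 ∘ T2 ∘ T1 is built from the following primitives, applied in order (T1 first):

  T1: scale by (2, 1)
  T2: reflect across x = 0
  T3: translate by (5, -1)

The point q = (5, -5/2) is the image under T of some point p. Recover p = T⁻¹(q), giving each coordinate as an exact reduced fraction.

p = (0, -3/2)

T1 = [2 0 0; 0 1 0; 0 0 1]
T2·T1 = [-2 0 0; 0 1 0; 0 0 1]
T3·…·T1 = [-2 0 5; 0 1 -1; 0 0 1]
det M = -2; M⁻¹ = [-1/2 0 5/2; 0 1 1; 0 0 1]
M⁻¹ · (5, -5/2)ᵀ = (0, -3/2)ᵀ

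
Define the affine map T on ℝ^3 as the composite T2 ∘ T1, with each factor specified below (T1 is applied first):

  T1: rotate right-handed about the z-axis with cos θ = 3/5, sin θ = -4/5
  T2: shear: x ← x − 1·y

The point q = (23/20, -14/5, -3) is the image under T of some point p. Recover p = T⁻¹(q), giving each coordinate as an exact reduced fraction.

p = (5/4, -3, -3)

T1 = [3/5 4/5 0 0; -4/5 3/5 0 0; 0 0 1 0; 0 0 0 1]
T2·T1 = [7/5 1/5 0 0; -4/5 3/5 0 0; 0 0 1 0; 0 0 0 1]
det M = 1; M⁻¹ = [3/5 -1/5 0 0; 4/5 7/5 0 0; 0 0 1 0; 0 0 0 1]
M⁻¹ · (23/20, -14/5, -3)ᵀ = (5/4, -3, -3)ᵀ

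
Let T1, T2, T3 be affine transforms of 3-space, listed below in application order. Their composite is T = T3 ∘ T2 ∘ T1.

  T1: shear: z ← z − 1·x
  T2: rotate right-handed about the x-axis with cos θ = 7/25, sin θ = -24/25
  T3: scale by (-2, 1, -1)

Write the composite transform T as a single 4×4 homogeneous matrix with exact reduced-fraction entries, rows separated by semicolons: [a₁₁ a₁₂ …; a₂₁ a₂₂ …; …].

T1 = [1 0 0 0; 0 1 0 0; -1 0 1 0; 0 0 0 1]
T2·T1 = [1 0 0 0; -24/25 7/25 24/25 0; -7/25 -24/25 7/25 0; 0 0 0 1]
T3·…·T1 = [-2 0 0 0; -24/25 7/25 24/25 0; 7/25 24/25 -7/25 0; 0 0 0 1]

T = [-2 0 0 0; -24/25 7/25 24/25 0; 7/25 24/25 -7/25 0; 0 0 0 1]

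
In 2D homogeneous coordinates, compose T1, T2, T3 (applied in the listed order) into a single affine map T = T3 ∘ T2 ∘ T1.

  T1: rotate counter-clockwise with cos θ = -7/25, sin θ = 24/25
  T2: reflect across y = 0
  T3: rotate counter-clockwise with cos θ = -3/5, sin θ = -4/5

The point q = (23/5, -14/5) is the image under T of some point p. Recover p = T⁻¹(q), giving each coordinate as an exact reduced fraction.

T1 = [-7/25 -24/25 0; 24/25 -7/25 0; 0 0 1]
T2·T1 = [-7/25 -24/25 0; -24/25 7/25 0; 0 0 1]
T3·…·T1 = [-3/5 4/5 0; 4/5 3/5 0; 0 0 1]
det M = -1; M⁻¹ = [-3/5 4/5 0; 4/5 3/5 0; 0 0 1]
M⁻¹ · (23/5, -14/5)ᵀ = (-5, 2)ᵀ

p = (-5, 2)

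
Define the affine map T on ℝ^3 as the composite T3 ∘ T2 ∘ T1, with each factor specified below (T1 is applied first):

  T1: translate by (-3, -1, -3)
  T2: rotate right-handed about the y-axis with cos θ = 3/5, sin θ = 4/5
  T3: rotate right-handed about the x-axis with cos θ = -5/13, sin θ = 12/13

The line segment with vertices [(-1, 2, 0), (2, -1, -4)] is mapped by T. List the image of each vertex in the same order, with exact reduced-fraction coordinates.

image vertices: (-24/5, -109/65, 5/13), (-31/5, 254/65, -7/13)

T1 translate by (-3, -1, -3): (-1, 2, 0) → (-4, 1, -3); (2, -1, -4) → (-1, -2, -7)
T2 rotate right-handed about the y-axis with cos θ = 3/5, sin θ = 4/5: (-4, 1, -3) → (-24/5, 1, 7/5); (-1, -2, -7) → (-31/5, -2, -17/5)
T3 rotate right-handed about the x-axis with cos θ = -5/13, sin θ = 12/13: (-24/5, 1, 7/5) → (-24/5, -109/65, 5/13); (-31/5, -2, -17/5) → (-31/5, 254/65, -7/13)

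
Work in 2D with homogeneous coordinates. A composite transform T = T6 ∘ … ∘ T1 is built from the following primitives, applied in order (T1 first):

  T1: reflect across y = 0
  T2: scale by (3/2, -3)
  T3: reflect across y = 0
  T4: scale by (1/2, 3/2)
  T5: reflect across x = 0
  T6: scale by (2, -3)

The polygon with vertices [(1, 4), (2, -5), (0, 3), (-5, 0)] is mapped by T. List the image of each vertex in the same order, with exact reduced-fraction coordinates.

T1 reflect across y = 0: (1, 4) → (1, -4); (2, -5) → (2, 5); (0, 3) → (0, -3); (-5, 0) → (-5, 0)
T2 scale by (3/2, -3): (1, -4) → (3/2, 12); (2, 5) → (3, -15); (0, -3) → (0, 9); (-5, 0) → (-15/2, 0)
T3 reflect across y = 0: (3/2, 12) → (3/2, -12); (3, -15) → (3, 15); (0, 9) → (0, -9); (-15/2, 0) → (-15/2, 0)
T4 scale by (1/2, 3/2): (3/2, -12) → (3/4, -18); (3, 15) → (3/2, 45/2); (0, -9) → (0, -27/2); (-15/2, 0) → (-15/4, 0)
T5 reflect across x = 0: (3/4, -18) → (-3/4, -18); (3/2, 45/2) → (-3/2, 45/2); (0, -27/2) → (0, -27/2); (-15/4, 0) → (15/4, 0)
T6 scale by (2, -3): (-3/4, -18) → (-3/2, 54); (-3/2, 45/2) → (-3, -135/2); (0, -27/2) → (0, 81/2); (15/4, 0) → (15/2, 0)

image vertices: (-3/2, 54), (-3, -135/2), (0, 81/2), (15/2, 0)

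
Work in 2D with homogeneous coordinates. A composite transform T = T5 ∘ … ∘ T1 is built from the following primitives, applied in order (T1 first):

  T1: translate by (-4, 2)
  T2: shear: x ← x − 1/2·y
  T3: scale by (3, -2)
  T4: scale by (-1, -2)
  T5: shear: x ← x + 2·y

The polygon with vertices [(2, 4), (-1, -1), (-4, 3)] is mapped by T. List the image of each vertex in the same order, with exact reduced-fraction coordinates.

T1 translate by (-4, 2): (2, 4) → (-2, 6); (-1, -1) → (-5, 1); (-4, 3) → (-8, 5)
T2 shear: x ← x − 1/2·y: (-2, 6) → (-5, 6); (-5, 1) → (-11/2, 1); (-8, 5) → (-21/2, 5)
T3 scale by (3, -2): (-5, 6) → (-15, -12); (-11/2, 1) → (-33/2, -2); (-21/2, 5) → (-63/2, -10)
T4 scale by (-1, -2): (-15, -12) → (15, 24); (-33/2, -2) → (33/2, 4); (-63/2, -10) → (63/2, 20)
T5 shear: x ← x + 2·y: (15, 24) → (63, 24); (33/2, 4) → (49/2, 4); (63/2, 20) → (143/2, 20)

image vertices: (63, 24), (49/2, 4), (143/2, 20)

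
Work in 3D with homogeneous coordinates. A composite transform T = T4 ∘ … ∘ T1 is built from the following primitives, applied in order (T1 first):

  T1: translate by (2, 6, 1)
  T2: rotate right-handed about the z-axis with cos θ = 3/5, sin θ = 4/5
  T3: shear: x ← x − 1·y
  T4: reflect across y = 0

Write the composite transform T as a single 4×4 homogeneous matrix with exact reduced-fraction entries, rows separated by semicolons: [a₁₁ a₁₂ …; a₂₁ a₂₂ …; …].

T1 = [1 0 0 2; 0 1 0 6; 0 0 1 1; 0 0 0 1]
T2·T1 = [3/5 -4/5 0 -18/5; 4/5 3/5 0 26/5; 0 0 1 1; 0 0 0 1]
T3·…·T1 = [-1/5 -7/5 0 -44/5; 4/5 3/5 0 26/5; 0 0 1 1; 0 0 0 1]
T4·…·T1 = [-1/5 -7/5 0 -44/5; -4/5 -3/5 0 -26/5; 0 0 1 1; 0 0 0 1]

T = [-1/5 -7/5 0 -44/5; -4/5 -3/5 0 -26/5; 0 0 1 1; 0 0 0 1]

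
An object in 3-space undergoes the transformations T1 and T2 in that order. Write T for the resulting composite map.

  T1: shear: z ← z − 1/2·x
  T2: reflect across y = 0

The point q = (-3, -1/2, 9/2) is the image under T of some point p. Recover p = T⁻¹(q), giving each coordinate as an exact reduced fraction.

p = (-3, 1/2, 3)

T1 = [1 0 0 0; 0 1 0 0; -1/2 0 1 0; 0 0 0 1]
T2·T1 = [1 0 0 0; 0 -1 0 0; -1/2 0 1 0; 0 0 0 1]
det M = -1; M⁻¹ = [1 0 0 0; 0 -1 0 0; 1/2 0 1 0; 0 0 0 1]
M⁻¹ · (-3, -1/2, 9/2)ᵀ = (-3, 1/2, 3)ᵀ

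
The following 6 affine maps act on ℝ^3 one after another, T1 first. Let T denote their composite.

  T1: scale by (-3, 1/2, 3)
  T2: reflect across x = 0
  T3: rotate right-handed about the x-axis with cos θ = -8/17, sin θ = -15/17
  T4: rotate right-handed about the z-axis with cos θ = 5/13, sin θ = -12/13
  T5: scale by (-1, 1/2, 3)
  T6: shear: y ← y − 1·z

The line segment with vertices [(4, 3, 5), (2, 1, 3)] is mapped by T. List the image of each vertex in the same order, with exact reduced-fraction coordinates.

image vertices: (-3576/221, 4866/221, -855/34), (-2082/221, 2816/221, -477/34)

T1 scale by (-3, 1/2, 3): (4, 3, 5) → (-12, 3/2, 15); (2, 1, 3) → (-6, 1/2, 9)
T2 reflect across x = 0: (-12, 3/2, 15) → (12, 3/2, 15); (-6, 1/2, 9) → (6, 1/2, 9)
T3 rotate right-handed about the x-axis with cos θ = -8/17, sin θ = -15/17: (12, 3/2, 15) → (12, 213/17, -285/34); (6, 1/2, 9) → (6, 131/17, -159/34)
T4 rotate right-handed about the z-axis with cos θ = 5/13, sin θ = -12/13: (12, 213/17, -285/34) → (3576/221, -1383/221, -285/34); (6, 131/17, -159/34) → (2082/221, -569/221, -159/34)
T5 scale by (-1, 1/2, 3): (3576/221, -1383/221, -285/34) → (-3576/221, -1383/442, -855/34); (2082/221, -569/221, -159/34) → (-2082/221, -569/442, -477/34)
T6 shear: y ← y − 1·z: (-3576/221, -1383/442, -855/34) → (-3576/221, 4866/221, -855/34); (-2082/221, -569/442, -477/34) → (-2082/221, 2816/221, -477/34)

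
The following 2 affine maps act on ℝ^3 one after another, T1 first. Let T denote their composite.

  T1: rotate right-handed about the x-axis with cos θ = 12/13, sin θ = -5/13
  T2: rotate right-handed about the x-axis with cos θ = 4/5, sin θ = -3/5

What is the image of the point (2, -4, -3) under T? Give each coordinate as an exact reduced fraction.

T1 rotate right-handed about the x-axis with cos θ = 12/13, sin θ = -5/13: (2, -4, -3) → (2, -63/13, -16/13)
T2 rotate right-handed about the x-axis with cos θ = 4/5, sin θ = -3/5: (2, -63/13, -16/13) → (2, -60/13, 25/13)

T(p) = (2, -60/13, 25/13)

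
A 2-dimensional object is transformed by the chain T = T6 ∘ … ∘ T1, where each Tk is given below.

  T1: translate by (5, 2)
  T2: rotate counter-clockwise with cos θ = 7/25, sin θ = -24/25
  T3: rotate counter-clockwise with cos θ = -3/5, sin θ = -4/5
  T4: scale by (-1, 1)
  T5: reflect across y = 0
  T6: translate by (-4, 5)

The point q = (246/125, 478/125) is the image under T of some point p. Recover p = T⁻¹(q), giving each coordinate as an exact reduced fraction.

p = (1, -1)

T1 = [1 0 5; 0 1 2; 0 0 1]
T2·T1 = [7/25 24/25 83/25; -24/25 7/25 -106/25; 0 0 1]
T3·…·T1 = [-117/125 -44/125 -673/125; 44/125 -117/125 -14/125; 0 0 1]
T4·…·T1 = [117/125 44/125 673/125; 44/125 -117/125 -14/125; 0 0 1]
T5·…·T1 = [117/125 44/125 673/125; -44/125 117/125 14/125; 0 0 1]
T6·…·T1 = [117/125 44/125 173/125; -44/125 117/125 639/125; 0 0 1]
det M = 1; M⁻¹ = [117/125 -44/125 63/125; 44/125 117/125 -659/125; 0 0 1]
M⁻¹ · (246/125, 478/125)ᵀ = (1, -1)ᵀ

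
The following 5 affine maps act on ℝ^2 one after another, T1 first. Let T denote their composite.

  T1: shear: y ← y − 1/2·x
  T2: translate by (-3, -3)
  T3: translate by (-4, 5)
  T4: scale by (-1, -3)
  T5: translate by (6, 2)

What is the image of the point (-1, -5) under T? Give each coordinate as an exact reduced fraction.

T(p) = (14, 19/2)

T1 shear: y ← y − 1/2·x: (-1, -5) → (-1, -9/2)
T2 translate by (-3, -3): (-1, -9/2) → (-4, -15/2)
T3 translate by (-4, 5): (-4, -15/2) → (-8, -5/2)
T4 scale by (-1, -3): (-8, -5/2) → (8, 15/2)
T5 translate by (6, 2): (8, 15/2) → (14, 19/2)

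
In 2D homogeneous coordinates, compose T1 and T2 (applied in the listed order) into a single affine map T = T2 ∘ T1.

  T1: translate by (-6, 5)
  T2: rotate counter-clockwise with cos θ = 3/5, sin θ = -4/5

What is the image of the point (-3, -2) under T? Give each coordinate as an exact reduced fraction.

T1 translate by (-6, 5): (-3, -2) → (-9, 3)
T2 rotate counter-clockwise with cos θ = 3/5, sin θ = -4/5: (-9, 3) → (-3, 9)

T(p) = (-3, 9)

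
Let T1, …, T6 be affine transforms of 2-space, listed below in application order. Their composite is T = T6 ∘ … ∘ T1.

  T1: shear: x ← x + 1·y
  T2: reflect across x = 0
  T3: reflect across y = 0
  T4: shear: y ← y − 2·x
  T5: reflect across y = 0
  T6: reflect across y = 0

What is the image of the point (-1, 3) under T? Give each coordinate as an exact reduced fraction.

T(p) = (-2, 1)

T1 shear: x ← x + 1·y: (-1, 3) → (2, 3)
T2 reflect across x = 0: (2, 3) → (-2, 3)
T3 reflect across y = 0: (-2, 3) → (-2, -3)
T4 shear: y ← y − 2·x: (-2, -3) → (-2, 1)
T5 reflect across y = 0: (-2, 1) → (-2, -1)
T6 reflect across y = 0: (-2, -1) → (-2, 1)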